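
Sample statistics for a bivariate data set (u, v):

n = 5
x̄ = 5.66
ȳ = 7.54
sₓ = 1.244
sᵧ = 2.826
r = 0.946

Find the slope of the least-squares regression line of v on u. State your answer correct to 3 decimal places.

b = r · sᵧ/sₓ = 0.946 · 2.826/1.244 = 2.149032

2.149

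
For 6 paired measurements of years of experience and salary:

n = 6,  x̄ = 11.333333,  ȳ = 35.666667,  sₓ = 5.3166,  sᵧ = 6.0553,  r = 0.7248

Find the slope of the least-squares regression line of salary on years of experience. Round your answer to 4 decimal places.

0.8255

b = r · sᵧ/sₓ = 0.7248 · 6.0553/5.3166 = 0.825505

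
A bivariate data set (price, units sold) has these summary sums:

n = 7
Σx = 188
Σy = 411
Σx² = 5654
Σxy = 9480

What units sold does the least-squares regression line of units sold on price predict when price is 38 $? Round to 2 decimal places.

Sxx = Σx² − (Σx)²/n = 5654 − 5049.142857 = 604.857143
Sxy = Σxy − (Σx)(Σy)/n = 9480 − 11038.285714 = -1558.285714
b = Sxy/Sxx = -1558.285714/604.857143 = -2.576287
a = ȳ − b·x̄ = 58.714286 − (-2.576287)·26.857143 = 127.905999
ŷ(38) = a + b·38 = 127.905999 + (-2.576287)·38 = 30.007085

30.01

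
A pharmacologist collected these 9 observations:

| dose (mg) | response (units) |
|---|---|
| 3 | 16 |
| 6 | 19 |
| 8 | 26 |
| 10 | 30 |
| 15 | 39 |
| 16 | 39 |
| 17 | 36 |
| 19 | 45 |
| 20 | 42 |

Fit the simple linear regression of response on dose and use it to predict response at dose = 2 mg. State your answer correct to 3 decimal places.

14.883

n = 9, Σx = 114, Σy = 292, Σxy = 4186, Σx² = 1740
Sxx = Σx² − (Σx)²/n = 1740 − 1444 = 296
Sxy = Σxy − (Σx)(Σy)/n = 4186 − 3698.666667 = 487.333333
b = Sxy/Sxx = 487.333333/296 = 1.646396
a = ȳ − b·x̄ = 32.444444 − 1.646396·12.666667 = 11.590090
ŷ(2) = a + b·2 = 11.590090 + 1.646396·2 = 14.882883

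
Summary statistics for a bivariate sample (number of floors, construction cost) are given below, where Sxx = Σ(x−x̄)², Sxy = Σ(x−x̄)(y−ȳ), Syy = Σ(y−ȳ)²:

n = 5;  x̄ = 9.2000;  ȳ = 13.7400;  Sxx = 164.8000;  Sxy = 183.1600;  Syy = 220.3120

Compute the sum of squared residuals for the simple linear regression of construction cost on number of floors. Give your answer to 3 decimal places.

16.747

b = Sxy/Sxx = 183.16/164.8 = 1.111408
SSE = Syy − b·Sxy = 220.312 − 1.111408·183.16 = 16.746553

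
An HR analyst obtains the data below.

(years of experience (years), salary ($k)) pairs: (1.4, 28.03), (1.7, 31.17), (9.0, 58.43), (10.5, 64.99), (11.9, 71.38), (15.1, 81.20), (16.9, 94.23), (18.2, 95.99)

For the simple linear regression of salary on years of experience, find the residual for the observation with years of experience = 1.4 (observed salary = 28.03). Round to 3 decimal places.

n = 8, Σx = 84.7, Σy = 525.42, Σxy = 6715.543, Σx² = 1182.57
Sxx = Σx² − (Σx)²/n = 1182.57 − 896.76125 = 285.80875
Sxy = Σxy − (Σx)(Σy)/n = 6715.543 − 5562.88425 = 1152.65875
b = Sxy/Sxx = 1152.65875/285.80875 = 4.032972
a = ȳ − b·x̄ = 65.6775 − 4.032972·10.5875 = 22.978407
ŷ(1.4) = 22.978407 + 4.032972·1.4 = 28.624568
residual = y − ŷ = 28.03 − 28.624568 = -0.594568

-0.595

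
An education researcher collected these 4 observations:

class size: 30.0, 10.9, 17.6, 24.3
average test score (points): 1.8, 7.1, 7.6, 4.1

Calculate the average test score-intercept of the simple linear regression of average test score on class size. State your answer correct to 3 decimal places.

n = 4, Σx = 82.8, Σy = 20.6, Σxy = 364.78, Σx² = 1919.06
Sxx = Σx² − (Σx)²/n = 1919.06 − 1713.96 = 205.1
Sxy = Σxy − (Σx)(Σy)/n = 364.78 − 426.42 = -61.64
b = Sxy/Sxx = -61.64/205.1 = -0.300536
a = ȳ − b·x̄ = 5.15 − (-0.300536)·20.7 = 11.371102

11.371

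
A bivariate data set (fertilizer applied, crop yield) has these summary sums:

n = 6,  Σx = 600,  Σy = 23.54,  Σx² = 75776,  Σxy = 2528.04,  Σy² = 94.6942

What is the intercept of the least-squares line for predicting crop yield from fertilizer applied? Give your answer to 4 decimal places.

Sxx = Σx² − (Σx)²/n = 75776 − 60000 = 15776
Sxy = Σxy − (Σx)(Σy)/n = 2528.04 − 2354 = 174.04
b = Sxy/Sxx = 174.04/15776 = 0.011032
a = ȳ − b·x̄ = 3.923333 − 0.011032·100 = 2.820139

2.8201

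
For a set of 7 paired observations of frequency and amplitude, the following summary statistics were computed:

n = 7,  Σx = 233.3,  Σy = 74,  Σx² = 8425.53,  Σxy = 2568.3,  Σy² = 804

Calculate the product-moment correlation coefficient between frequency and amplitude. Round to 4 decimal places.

0.8585

Sxx = Σx² − (Σx)²/n = 8425.53 − 7775.555714 = 649.974286
Sxy = Σxy − (Σx)(Σy)/n = 2568.3 − 2466.314286 = 101.985714
Syy = Σy² − (Σy)²/n = 804 − 782.285714 = 21.714286
r = Sxy/√(Sxx·Syy) = 101.985714/√(14113.727347) = 101.985714/118.801209 = 0.858457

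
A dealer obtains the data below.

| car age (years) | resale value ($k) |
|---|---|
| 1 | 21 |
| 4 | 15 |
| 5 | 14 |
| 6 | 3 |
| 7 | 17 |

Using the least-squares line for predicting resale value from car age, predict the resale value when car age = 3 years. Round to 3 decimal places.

n = 5, Σx = 23, Σy = 70, Σxy = 288, Σx² = 127
Sxx = Σx² − (Σx)²/n = 127 − 105.8 = 21.2
Sxy = Σxy − (Σx)(Σy)/n = 288 − 322 = -34
b = Sxy/Sxx = -34/21.2 = -1.603774
a = ȳ − b·x̄ = 14 − (-1.603774)·4.6 = 21.377358
ŷ(3) = a + b·3 = 21.377358 + (-1.603774)·3 = 16.566038

16.566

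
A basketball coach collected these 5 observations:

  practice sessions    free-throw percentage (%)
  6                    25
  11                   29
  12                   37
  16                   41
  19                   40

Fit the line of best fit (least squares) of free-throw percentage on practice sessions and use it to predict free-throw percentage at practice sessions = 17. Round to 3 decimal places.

39.816

n = 5, Σx = 64, Σy = 172, Σxy = 2329, Σx² = 918
Sxx = Σx² − (Σx)²/n = 918 − 819.2 = 98.8
Sxy = Σxy − (Σx)(Σy)/n = 2329 − 2201.6 = 127.4
b = Sxy/Sxx = 127.4/98.8 = 1.289474
a = ȳ − b·x̄ = 34.4 − 1.289474·12.8 = 17.894737
ŷ(17) = a + b·17 = 17.894737 + 1.289474·17 = 39.815789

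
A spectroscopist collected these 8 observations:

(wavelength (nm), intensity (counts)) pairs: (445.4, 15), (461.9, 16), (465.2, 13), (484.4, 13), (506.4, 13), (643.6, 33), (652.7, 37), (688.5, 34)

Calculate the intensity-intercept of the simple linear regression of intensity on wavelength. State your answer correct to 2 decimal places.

-34.15

n = 8, Σx = 4348.1, Σy = 174, Σxy = 101797.1, Σx² = 2433498.63
Sxx = Σx² − (Σx)²/n = 2433498.63 − 2363246.70125 = 70251.92875
Sxy = Σxy − (Σx)(Σy)/n = 101797.1 − 94571.175 = 7225.925
b = Sxy/Sxx = 7225.925/70251.92875 = 0.102857
a = ȳ − b·x̄ = 21.75 − 0.102857·543.5125 = -34.154238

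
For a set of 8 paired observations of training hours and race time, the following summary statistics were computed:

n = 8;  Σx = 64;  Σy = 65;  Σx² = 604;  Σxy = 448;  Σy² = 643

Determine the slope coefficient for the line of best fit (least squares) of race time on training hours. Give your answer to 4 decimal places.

Sxx = Σx² − (Σx)²/n = 604 − 512 = 92
Sxy = Σxy − (Σx)(Σy)/n = 448 − 520 = -72
b = Sxy/Sxx = -72/92 = -0.782609

-0.7826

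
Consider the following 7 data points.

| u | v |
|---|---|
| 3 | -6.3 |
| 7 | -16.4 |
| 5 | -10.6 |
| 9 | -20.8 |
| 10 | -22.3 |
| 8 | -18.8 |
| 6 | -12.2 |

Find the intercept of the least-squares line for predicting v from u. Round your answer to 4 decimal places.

n = 7, Σx = 48, Σy = -107.4, Σxy = -820.5, Σx² = 364
Sxx = Σx² − (Σx)²/n = 364 − 329.142857 = 34.857143
Sxy = Σxy − (Σx)(Σy)/n = -820.5 − (-736.457143) = -84.042857
b = Sxy/Sxx = -84.042857/34.857143 = -2.411066
a = ȳ − b·x̄ = -15.342857 − (-2.411066)·6.857143 = 1.190164

1.1902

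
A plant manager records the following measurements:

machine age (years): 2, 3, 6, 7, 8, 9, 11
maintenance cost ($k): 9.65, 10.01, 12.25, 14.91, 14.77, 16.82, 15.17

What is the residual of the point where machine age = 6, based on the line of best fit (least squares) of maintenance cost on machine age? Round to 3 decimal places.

-0.668

n = 7, Σx = 46, Σy = 93.58, Σxy = 663.61, Σx² = 364
Sxx = Σx² − (Σx)²/n = 364 − 302.285714 = 61.714286
Sxy = Σxy − (Σx)(Σy)/n = 663.61 − 614.954286 = 48.655714
b = Sxy/Sxx = 48.655714/61.714286 = 0.788403
a = ȳ − b·x̄ = 13.368571 − 0.788403·6.571429 = 8.187639
ŷ(6) = 8.187639 + 0.788403·6 = 12.918056
residual = y − ŷ = 12.25 − 12.918056 = -0.668056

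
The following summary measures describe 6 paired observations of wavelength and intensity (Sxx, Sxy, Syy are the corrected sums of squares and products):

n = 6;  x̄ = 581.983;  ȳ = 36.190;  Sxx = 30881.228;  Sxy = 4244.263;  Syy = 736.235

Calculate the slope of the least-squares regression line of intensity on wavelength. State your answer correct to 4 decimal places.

0.1374

b = Sxy/Sxx = 4244.263/30881.228 = 0.137438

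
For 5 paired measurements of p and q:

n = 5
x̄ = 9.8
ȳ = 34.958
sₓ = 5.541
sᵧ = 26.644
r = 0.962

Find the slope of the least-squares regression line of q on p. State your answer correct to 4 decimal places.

b = r · sᵧ/sₓ = 0.962 · 26.644/5.541 = 4.625795

4.6258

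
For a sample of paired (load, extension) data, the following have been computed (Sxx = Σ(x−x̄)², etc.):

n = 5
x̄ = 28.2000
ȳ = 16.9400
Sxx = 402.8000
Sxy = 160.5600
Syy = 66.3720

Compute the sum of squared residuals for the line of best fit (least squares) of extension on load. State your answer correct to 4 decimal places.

b = Sxy/Sxx = 160.56/402.8 = 0.398610
SSE = Syy − b·Sxy = 66.372 − 0.398610·160.56 = 2.371221

2.3712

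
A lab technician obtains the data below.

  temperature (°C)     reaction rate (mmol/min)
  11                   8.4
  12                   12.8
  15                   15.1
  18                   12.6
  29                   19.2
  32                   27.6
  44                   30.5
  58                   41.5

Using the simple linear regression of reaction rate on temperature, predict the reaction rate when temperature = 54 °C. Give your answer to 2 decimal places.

38.38

n = 8, Σx = 219, Σy = 167.7, Σxy = 5888.3, Σx² = 7979
Sxx = Σx² − (Σx)²/n = 7979 − 5995.125 = 1983.875
Sxy = Σxy − (Σx)(Σy)/n = 5888.3 − 4590.7875 = 1297.5125
b = Sxy/Sxx = 1297.5125/1983.875 = 0.654029
a = ȳ − b·x̄ = 20.9625 − 0.654029·27.375 = 3.058446
ŷ(54) = a + b·54 = 3.058446 + 0.654029·54 = 38.376032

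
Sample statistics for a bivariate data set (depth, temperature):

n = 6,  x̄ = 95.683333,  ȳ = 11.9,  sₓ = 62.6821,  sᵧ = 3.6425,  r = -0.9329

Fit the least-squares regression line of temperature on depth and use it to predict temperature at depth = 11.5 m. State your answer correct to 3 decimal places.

b = r · sᵧ/sₓ = -0.9329 · 3.6425/62.6821 = -0.054211
a = ȳ − b·x̄ = 11.9 − (-0.054211)·95.683333 = 17.087133
ŷ(11.5) = a + b·11.5 = 17.087133 + (-0.054211)·11.5 = 16.463702

16.464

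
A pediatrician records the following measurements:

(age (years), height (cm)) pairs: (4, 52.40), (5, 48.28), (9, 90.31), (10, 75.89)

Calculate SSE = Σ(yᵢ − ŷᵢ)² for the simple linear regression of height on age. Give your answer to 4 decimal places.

267.2299

n = 4, Σx = 28, Σy = 266.88, Σxy = 2022.69, Σx² = 222, Σy² = 18991.9066
Sxx = Σx² − (Σx)²/n = 222 − 196 = 26
Sxy = Σxy − (Σx)(Σy)/n = 2022.69 − 1868.16 = 154.53
Syy = Σy² − (Σy)²/n = 18991.9066 − 17806.2336 = 1185.673
b = Sxy/Sxx = 154.53/26 = 5.943462
SSE = Syy − b·Sxy = 1185.673 − 5.943462·154.53 = 267.229888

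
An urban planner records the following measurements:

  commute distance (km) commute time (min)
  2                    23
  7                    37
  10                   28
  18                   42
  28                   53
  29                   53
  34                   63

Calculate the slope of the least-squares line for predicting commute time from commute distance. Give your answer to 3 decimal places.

1.130

n = 7, Σx = 128, Σy = 299, Σxy = 6504, Σx² = 3258
Sxx = Σx² − (Σx)²/n = 3258 − 2340.571429 = 917.428571
Sxy = Σxy − (Σx)(Σy)/n = 6504 − 5467.428571 = 1036.571429
b = Sxy/Sxx = 1036.571429/917.428571 = 1.129866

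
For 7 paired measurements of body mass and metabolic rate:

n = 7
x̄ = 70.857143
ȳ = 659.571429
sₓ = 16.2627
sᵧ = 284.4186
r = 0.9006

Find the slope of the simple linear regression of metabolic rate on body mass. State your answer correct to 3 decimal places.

15.751

b = r · sᵧ/sₓ = 0.9006 · 284.4186/16.2627 = 15.750607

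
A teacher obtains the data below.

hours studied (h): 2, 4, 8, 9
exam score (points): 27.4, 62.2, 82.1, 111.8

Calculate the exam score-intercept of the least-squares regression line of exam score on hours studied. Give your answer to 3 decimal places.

11.799

n = 4, Σx = 23, Σy = 283.5, Σxy = 1966.6, Σx² = 165
Sxx = Σx² − (Σx)²/n = 165 − 132.25 = 32.75
Sxy = Σxy − (Σx)(Σy)/n = 1966.6 − 1630.125 = 336.475
b = Sxy/Sxx = 336.475/32.75 = 10.274046
a = ȳ − b·x̄ = 70.875 − 10.274046·5.75 = 11.799237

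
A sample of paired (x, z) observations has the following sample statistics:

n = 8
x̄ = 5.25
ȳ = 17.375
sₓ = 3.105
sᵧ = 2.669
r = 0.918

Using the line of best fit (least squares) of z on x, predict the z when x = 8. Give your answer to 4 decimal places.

b = r · sᵧ/sₓ = 0.918 · 2.669/3.105 = 0.789096
a = ȳ − b·x̄ = 17.375 − 0.789096·5.25 = 13.232248
ŷ(8) = a + b·8 = 13.232248 + 0.789096·8 = 19.545013

19.5450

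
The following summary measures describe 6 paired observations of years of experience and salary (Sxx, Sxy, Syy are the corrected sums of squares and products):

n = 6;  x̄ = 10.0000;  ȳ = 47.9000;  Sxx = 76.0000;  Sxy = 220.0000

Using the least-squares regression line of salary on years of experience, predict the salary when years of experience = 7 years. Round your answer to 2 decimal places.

39.22

b = Sxy/Sxx = 220/76 = 2.894737
a = ȳ − b·x̄ = 47.9 − 2.894737·10 = 18.952632
ŷ(7) = a + b·7 = 18.952632 + 2.894737·7 = 39.215789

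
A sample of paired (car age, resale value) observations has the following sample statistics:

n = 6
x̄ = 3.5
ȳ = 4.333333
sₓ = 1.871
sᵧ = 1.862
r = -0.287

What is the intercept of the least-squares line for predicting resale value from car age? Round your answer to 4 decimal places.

b = r · sᵧ/sₓ = -0.287 · 1.862/1.871 = -0.285619
a = ȳ − b·x̄ = 4.333333 − (-0.285619)·3.5 = 5.333001

5.3330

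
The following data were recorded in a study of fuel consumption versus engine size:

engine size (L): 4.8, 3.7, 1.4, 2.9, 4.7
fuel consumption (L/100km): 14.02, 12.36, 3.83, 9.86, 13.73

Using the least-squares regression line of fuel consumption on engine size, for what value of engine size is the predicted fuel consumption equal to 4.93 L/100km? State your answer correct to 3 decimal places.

1.506

n = 5, Σx = 17.5, Σy = 53.8, Σxy = 211.515, Σx² = 69.19
Sxx = Σx² − (Σx)²/n = 69.19 − 61.25 = 7.94
Sxy = Σxy − (Σx)(Σy)/n = 211.515 − 188.3 = 23.215
b = Sxy/Sxx = 23.215/7.94 = 2.923804
a = ȳ − b·x̄ = 10.76 − 2.923804·3.5 = 0.526688
Set a + b·x = 4.93: x = (4.93 − 0.526688) / 2.923804 = 1.506022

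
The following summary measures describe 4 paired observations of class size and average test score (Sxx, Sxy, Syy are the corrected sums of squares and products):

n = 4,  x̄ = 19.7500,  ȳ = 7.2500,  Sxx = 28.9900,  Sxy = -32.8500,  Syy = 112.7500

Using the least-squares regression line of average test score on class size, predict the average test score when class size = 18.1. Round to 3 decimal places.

b = Sxy/Sxx = -32.85/28.99 = -1.133149
a = ȳ − b·x̄ = 7.25 − (-1.133149)·19.75 = 29.629700
ŷ(18.1) = a + b·18.1 = 29.629700 + (-1.133149)·18.1 = 9.119696

9.120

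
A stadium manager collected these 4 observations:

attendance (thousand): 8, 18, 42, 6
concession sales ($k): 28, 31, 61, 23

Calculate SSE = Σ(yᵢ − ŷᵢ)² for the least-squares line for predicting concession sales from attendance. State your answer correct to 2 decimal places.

n = 4, Σx = 74, Σy = 143, Σxy = 3482, Σx² = 2188, Σy² = 5995
Sxx = Σx² − (Σx)²/n = 2188 − 1369 = 819
Sxy = Σxy − (Σx)(Σy)/n = 3482 − 2645.5 = 836.5
Syy = Σy² − (Σy)²/n = 5995 − 5112.25 = 882.75
b = Sxy/Sxx = 836.5/819 = 1.021368
SSE = Syy − b·Sxy = 882.75 − 1.021368·836.5 = 28.376068

28.38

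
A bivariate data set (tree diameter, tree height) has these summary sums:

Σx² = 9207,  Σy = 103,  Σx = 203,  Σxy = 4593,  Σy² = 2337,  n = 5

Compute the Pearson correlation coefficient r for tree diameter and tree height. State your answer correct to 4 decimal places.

Sxx = Σx² − (Σx)²/n = 9207 − 8241.8 = 965.2
Sxy = Σxy − (Σx)(Σy)/n = 4593 − 4181.8 = 411.2
Syy = Σy² − (Σy)²/n = 2337 − 2121.8 = 215.2
r = Sxy/√(Sxx·Syy) = 411.2/√(207711.04) = 411.2/455.753267 = 0.902243

0.9022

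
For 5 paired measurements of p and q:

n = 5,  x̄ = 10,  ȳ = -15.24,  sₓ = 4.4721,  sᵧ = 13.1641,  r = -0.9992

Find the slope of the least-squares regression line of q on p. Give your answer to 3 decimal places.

-2.941

b = r · sᵧ/sₓ = -0.9992 · 13.1641/4.4721 = -2.941251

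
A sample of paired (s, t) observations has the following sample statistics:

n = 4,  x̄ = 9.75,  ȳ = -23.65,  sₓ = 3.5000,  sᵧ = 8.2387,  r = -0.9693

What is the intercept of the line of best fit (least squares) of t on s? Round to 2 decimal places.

-1.40

b = r · sᵧ/sₓ = -0.9693 · 8.2387/3.5 = -2.281649
a = ȳ − b·x̄ = -23.65 − (-2.281649)·9.75 = -1.403921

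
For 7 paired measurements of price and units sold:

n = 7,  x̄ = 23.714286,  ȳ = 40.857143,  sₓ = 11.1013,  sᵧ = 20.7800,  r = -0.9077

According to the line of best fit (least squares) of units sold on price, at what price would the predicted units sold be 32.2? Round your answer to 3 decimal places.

28.809

b = r · sᵧ/sₓ = -0.9077 · 20.78/11.1013 = -1.699081
a = ȳ − b·x̄ = 40.857143 − (-1.699081)·23.714286 = 81.149632
Set a + b·x = 32.2: x = (32.2 − 81.149632) / (-1.699081) = 28.809478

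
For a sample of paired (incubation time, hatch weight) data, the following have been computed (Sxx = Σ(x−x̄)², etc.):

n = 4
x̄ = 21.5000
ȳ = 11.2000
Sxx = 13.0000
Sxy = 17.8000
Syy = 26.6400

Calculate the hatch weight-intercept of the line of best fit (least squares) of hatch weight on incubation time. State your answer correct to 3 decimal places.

b = Sxy/Sxx = 17.8/13 = 1.369231
a = ȳ − b·x̄ = 11.2 − 1.369231·21.5 = -18.238462

-18.238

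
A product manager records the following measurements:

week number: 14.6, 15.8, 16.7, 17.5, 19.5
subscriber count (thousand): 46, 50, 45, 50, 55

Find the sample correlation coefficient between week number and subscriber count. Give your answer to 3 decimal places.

n = 5, Σx = 84.1, Σy = 246, Σxy = 4160.6, Σx² = 1428.19, Σy² = 12166
Sxx = Σx² − (Σx)²/n = 1428.19 − 1414.562 = 13.628
Sxy = Σxy − (Σx)(Σy)/n = 4160.6 − 4137.72 = 22.88
Syy = Σy² − (Σy)²/n = 12166 − 12103.2 = 62.8
r = Sxy/√(Sxx·Syy) = 22.88/√(855.8384) = 22.88/29.254716 = 0.782096

0.782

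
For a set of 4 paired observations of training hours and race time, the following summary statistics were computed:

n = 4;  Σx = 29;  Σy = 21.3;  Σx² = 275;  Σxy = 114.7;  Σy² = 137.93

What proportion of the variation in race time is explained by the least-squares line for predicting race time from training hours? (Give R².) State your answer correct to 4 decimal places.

Sxx = Σx² − (Σx)²/n = 275 − 210.25 = 64.75
Sxy = Σxy − (Σx)(Σy)/n = 114.7 − 154.425 = -39.725
Syy = Σy² − (Σy)²/n = 137.93 − 113.4225 = 24.5075
R² = Sxy²/(Sxx·Syy) = (-39.725)²/(64.75·24.5075) = 0.994464

0.9945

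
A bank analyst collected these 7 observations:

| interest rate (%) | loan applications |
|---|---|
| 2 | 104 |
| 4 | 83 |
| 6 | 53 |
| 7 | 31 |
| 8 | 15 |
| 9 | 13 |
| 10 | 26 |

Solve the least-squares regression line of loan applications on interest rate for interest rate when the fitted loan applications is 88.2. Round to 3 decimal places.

n = 7, Σx = 46, Σy = 325, Σxy = 1572, Σx² = 350
Sxx = Σx² − (Σx)²/n = 350 − 302.285714 = 47.714286
Sxy = Σxy − (Σx)(Σy)/n = 1572 − 2135.714286 = -563.714286
b = Sxy/Sxx = -563.714286/47.714286 = -11.814371
a = ȳ − b·x̄ = 46.428571 − (-11.814371)·6.571429 = 124.065868
Set a + b·x = 88.2: x = (88.2 − 124.065868) / (-11.814371) = 3.035783

3.036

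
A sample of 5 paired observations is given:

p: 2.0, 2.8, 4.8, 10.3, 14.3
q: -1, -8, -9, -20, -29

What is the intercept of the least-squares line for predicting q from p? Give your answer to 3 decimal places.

0.707

n = 5, Σx = 34.2, Σy = -67, Σxy = -688.3, Σx² = 345.46
Sxx = Σx² − (Σx)²/n = 345.46 − 233.928 = 111.532
Sxy = Σxy − (Σx)(Σy)/n = -688.3 − (-458.28) = -230.02
b = Sxy/Sxx = -230.02/111.532 = -2.062368
a = ȳ − b·x̄ = -13.4 − (-2.062368)·6.84 = 0.706595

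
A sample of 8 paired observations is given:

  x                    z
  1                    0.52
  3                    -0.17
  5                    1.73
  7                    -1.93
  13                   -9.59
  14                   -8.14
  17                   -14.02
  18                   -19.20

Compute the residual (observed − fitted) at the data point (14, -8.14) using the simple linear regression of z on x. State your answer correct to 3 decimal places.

n = 8, Σx = 78, Σy = -50.8, Σxy = -827.42, Σx² = 1062
Sxx = Σx² − (Σx)²/n = 1062 − 760.5 = 301.5
Sxy = Σxy − (Σx)(Σy)/n = -827.42 − (-495.3) = -332.12
b = Sxy/Sxx = -332.12/301.5 = -1.101559
a = ȳ − b·x̄ = -6.35 − (-1.101559)·9.75 = 4.390199
ŷ(14) = 4.390199 + (-1.101559)·14 = -11.031625
residual = y − ŷ = -8.14 − (-11.031625) = 2.891625

2.892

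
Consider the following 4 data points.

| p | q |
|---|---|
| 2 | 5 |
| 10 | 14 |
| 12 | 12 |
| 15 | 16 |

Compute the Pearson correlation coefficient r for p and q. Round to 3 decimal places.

0.949

n = 4, Σx = 39, Σy = 47, Σxy = 534, Σx² = 473, Σy² = 621
Sxx = Σx² − (Σx)²/n = 473 − 380.25 = 92.75
Sxy = Σxy − (Σx)(Σy)/n = 534 − 458.25 = 75.75
Syy = Σy² − (Σy)²/n = 621 − 552.25 = 68.75
r = Sxy/√(Sxx·Syy) = 75.75/√(6376.5625) = 75.75/79.853381 = 0.948614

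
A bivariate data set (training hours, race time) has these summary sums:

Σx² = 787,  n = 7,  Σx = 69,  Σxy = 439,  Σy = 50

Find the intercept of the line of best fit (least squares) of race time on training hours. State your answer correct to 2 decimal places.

Sxx = Σx² − (Σx)²/n = 787 − 680.142857 = 106.857143
Sxy = Σxy − (Σx)(Σy)/n = 439 − 492.857143 = -53.857143
b = Sxy/Sxx = -53.857143/106.857143 = -0.504011
a = ȳ − b·x̄ = 7.142857 − (-0.504011)·9.857143 = 12.110963

12.11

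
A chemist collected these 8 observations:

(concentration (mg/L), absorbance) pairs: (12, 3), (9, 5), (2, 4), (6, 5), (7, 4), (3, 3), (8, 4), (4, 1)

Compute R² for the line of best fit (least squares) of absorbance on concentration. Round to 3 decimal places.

0.055

n = 8, Σx = 51, Σy = 29, Σxy = 192, Σx² = 403, Σy² = 117
Sxx = Σx² − (Σx)²/n = 403 − 325.125 = 77.875
Sxy = Σxy − (Σx)(Σy)/n = 192 − 184.875 = 7.125
Syy = Σy² − (Σy)²/n = 117 − 105.125 = 11.875
R² = Sxy²/(Sxx·Syy) = (7.125)²/(77.875·11.875) = 0.054896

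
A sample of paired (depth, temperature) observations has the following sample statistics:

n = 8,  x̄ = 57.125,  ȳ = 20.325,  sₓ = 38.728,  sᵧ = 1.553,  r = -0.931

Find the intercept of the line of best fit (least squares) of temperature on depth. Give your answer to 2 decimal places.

b = r · sᵧ/sₓ = -0.931 · 1.553/38.728 = -0.037333
a = ȳ − b·x̄ = 20.325 − (-0.037333)·57.125 = 22.457663

22.46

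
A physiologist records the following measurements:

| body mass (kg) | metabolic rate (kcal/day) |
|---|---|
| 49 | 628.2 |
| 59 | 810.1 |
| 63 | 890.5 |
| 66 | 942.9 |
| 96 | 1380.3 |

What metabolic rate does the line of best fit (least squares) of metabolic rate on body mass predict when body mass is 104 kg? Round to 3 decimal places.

1518.978

n = 5, Σx = 333, Σy = 4652, Σxy = 329419.4, Σx² = 23423
Sxx = Σx² − (Σx)²/n = 23423 − 22177.8 = 1245.2
Sxy = Σxy − (Σx)(Σy)/n = 329419.4 − 309823.2 = 19596.2
b = Sxy/Sxx = 19596.2/1245.2 = 15.737392
a = ȳ − b·x̄ = 930.4 − 15.737392·66.6 = -117.710279
ŷ(104) = a + b·104 = -117.710279 + 15.737392·104 = 1518.978445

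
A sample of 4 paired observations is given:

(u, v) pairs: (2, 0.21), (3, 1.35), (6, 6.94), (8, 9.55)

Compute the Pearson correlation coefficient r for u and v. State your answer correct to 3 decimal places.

0.997

n = 4, Σx = 19, Σy = 18.05, Σxy = 122.51, Σx² = 113, Σy² = 141.2327
Sxx = Σx² − (Σx)²/n = 113 − 90.25 = 22.75
Sxy = Σxy − (Σx)(Σy)/n = 122.51 − 85.7375 = 36.7725
Syy = Σy² − (Σy)²/n = 141.2327 − 81.450625 = 59.782075
r = Sxy/√(Sxx·Syy) = 36.7725/√(1360.042206) = 36.7725/36.878750 = 0.997119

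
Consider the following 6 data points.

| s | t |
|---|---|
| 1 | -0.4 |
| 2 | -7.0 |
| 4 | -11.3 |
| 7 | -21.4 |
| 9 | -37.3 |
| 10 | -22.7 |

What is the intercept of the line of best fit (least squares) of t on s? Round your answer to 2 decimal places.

0.85

n = 6, Σx = 33, Σy = -100.1, Σxy = -772.1, Σx² = 251
Sxx = Σx² − (Σx)²/n = 251 − 181.5 = 69.5
Sxy = Σxy − (Σx)(Σy)/n = -772.1 − (-550.55) = -221.55
b = Sxy/Sxx = -221.55/69.5 = -3.187770
a = ȳ − b·x̄ = -16.683333 − (-3.187770)·5.5 = 0.849400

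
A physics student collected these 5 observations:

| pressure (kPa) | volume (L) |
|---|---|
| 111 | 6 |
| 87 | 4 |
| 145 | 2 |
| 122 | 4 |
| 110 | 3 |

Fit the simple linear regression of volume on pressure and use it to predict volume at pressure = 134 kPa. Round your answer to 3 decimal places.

n = 5, Σx = 575, Σy = 19, Σxy = 2122, Σx² = 67899
Sxx = Σx² − (Σx)²/n = 67899 − 66125 = 1774
Sxy = Σxy − (Σx)(Σy)/n = 2122 − 2185 = -63
b = Sxy/Sxx = -63/1774 = -0.035513
a = ȳ − b·x̄ = 3.8 − (-0.035513)·115 = 7.883991
ŷ(134) = a + b·134 = 7.883991 + (-0.035513)·134 = 3.125254

3.125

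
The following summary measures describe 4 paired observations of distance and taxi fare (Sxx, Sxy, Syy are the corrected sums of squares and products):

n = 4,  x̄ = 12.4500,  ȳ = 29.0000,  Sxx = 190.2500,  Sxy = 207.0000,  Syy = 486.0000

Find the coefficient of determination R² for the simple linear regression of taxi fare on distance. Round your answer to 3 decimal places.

0.463

R² = Sxy²/(Sxx·Syy) = (207)²/(190.25·486) = 0.463425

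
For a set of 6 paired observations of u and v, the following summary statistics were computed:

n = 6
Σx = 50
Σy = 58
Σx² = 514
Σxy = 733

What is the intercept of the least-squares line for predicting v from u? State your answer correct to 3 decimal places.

Sxx = Σx² − (Σx)²/n = 514 − 416.666667 = 97.333333
Sxy = Σxy − (Σx)(Σy)/n = 733 − 483.333333 = 249.666667
b = Sxy/Sxx = 249.666667/97.333333 = 2.565068
a = ȳ − b·x̄ = 9.666667 − 2.565068·8.333333 = -11.708904

-11.709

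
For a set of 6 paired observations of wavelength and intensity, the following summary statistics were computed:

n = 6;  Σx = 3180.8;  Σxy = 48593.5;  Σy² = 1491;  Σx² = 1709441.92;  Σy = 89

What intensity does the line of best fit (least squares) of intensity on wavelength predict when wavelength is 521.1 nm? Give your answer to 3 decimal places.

14.284

Sxx = Σx² − (Σx)²/n = 1709441.92 − 1686248.106667 = 23193.813333
Sxy = Σxy − (Σx)(Σy)/n = 48593.5 − 47181.866667 = 1411.633333
b = Sxy/Sxx = 1411.633333/23193.813333 = 0.060862
a = ȳ − b·x̄ = 14.833333 − 0.060862·530.133333 = -17.431904
ŷ(521.1) = a + b·521.1 = -17.431904 + 0.060862·521.1 = 14.283542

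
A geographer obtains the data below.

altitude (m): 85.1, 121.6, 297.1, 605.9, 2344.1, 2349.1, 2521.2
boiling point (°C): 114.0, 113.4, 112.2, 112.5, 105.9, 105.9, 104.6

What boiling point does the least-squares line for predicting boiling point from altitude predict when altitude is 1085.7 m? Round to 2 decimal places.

n = 7, Σx = 8324.1, Σy = 768.5, Σxy = 885716.61, Σx² = 17846936.85
Sxx = Σx² − (Σx)²/n = 17846936.85 − 9898662.972857 = 7948273.877143
Sxy = Σxy − (Σx)(Σy)/n = 885716.61 − 913867.264286 = -28150.654286
b = Sxy/Sxx = -28150.654286/7948273.877143 = -0.003542
a = ȳ − b·x̄ = 109.785714 − (-0.003542)·1189.157143 = 113.997390
ŷ(1085.7) = a + b·1085.7 = 113.997390 + (-0.003542)·1085.7 = 110.152132

110.15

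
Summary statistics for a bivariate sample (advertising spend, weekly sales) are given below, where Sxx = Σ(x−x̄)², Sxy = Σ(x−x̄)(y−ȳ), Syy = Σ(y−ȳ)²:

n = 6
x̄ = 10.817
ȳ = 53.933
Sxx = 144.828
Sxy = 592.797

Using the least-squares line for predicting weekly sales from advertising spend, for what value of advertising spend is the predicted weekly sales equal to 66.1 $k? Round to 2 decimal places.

b = Sxy/Sxx = 592.797/144.828 = 4.093110
a = ȳ − b·x̄ = 53.933 − 4.093110·10.817 = 9.657824
Set a + b·x = 66.1: x = (66.1 − 9.657824) / 4.093110 = 13.789556

13.79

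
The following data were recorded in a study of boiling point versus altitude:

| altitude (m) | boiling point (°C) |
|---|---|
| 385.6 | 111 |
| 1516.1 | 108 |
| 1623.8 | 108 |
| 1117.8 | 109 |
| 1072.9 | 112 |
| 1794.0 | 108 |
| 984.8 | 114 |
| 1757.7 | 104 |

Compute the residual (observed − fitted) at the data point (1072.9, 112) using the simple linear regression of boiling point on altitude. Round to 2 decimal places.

n = 8, Σx = 10252.7, Σy = 874, Σxy = 1112735.8, Σx² = 14762340.59
Sxx = Σx² − (Σx)²/n = 14762340.59 − 13139732.16125 = 1622608.42875
Sxy = Σxy − (Σx)(Σy)/n = 1112735.8 − 1120107.475 = -7371.675
b = Sxy/Sxx = -7371.675/1622608.42875 = -0.004543
a = ȳ − b·x̄ = 109.25 − (-0.004543)·1281.5875 = 115.072382
ŷ(1072.9) = 115.072382 + (-0.004543)·1072.9 = 110.198089
residual = y − ŷ = 112 − 110.198089 = 1.801911

1.80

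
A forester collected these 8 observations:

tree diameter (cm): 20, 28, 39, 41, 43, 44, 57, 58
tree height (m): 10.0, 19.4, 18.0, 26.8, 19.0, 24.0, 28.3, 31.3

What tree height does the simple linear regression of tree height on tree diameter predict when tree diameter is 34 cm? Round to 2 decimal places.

n = 8, Σx = 330, Σy = 176.8, Σxy = 7845.5, Σx² = 14784
Sxx = Σx² − (Σx)²/n = 14784 − 13612.5 = 1171.5
Sxy = Σxy − (Σx)(Σy)/n = 7845.5 − 7293 = 552.5
b = Sxy/Sxx = 552.5/1171.5 = 0.471618
a = ȳ − b·x̄ = 22.1 − 0.471618·41.25 = 2.645775
ŷ(34) = a + b·34 = 2.645775 + 0.471618·34 = 18.680773

18.68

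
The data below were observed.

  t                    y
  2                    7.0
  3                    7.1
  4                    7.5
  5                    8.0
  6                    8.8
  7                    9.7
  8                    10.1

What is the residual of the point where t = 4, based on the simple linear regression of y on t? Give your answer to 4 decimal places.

-0.2500

n = 7, Σx = 35, Σy = 58.2, Σxy = 306.8, Σx² = 203
Sxx = Σx² − (Σx)²/n = 203 − 175 = 28
Sxy = Σxy − (Σx)(Σy)/n = 306.8 − 291 = 15.8
b = Sxy/Sxx = 15.8/28 = 0.564286
a = ȳ − b·x̄ = 8.314286 − 0.564286·5 = 5.492857
ŷ(4) = 5.492857 + 0.564286·4 = 7.75
residual = y − ŷ = 7.5 − 7.75 = -0.25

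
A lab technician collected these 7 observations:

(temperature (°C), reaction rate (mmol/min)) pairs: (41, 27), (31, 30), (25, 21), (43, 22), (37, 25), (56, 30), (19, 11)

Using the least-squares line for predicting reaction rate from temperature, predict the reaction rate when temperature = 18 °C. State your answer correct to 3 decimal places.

16.870

n = 7, Σx = 252, Σy = 166, Σxy = 6322, Σx² = 9982
Sxx = Σx² − (Σx)²/n = 9982 − 9072 = 910
Sxy = Σxy − (Σx)(Σy)/n = 6322 − 5976 = 346
b = Sxy/Sxx = 346/910 = 0.380220
a = ȳ − b·x̄ = 23.714286 − 0.380220·36 = 10.026374
ŷ(18) = a + b·18 = 10.026374 + 0.380220·18 = 16.870330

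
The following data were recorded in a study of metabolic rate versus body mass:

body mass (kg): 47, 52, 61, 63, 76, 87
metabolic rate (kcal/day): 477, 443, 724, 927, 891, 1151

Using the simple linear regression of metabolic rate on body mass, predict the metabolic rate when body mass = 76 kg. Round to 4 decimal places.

n = 6, Σx = 386, Σy = 4613, Σxy = 315873, Σx² = 25948
Sxx = Σx² − (Σx)²/n = 25948 − 24832.666667 = 1115.333333
Sxy = Σxy − (Σx)(Σy)/n = 315873 − 296769.666667 = 19103.333333
b = Sxy/Sxx = 19103.333333/1115.333333 = 17.127914
a = ȳ − b·x̄ = 768.833333 − 17.127914·64.333333 = -333.062463
ŷ(76) = a + b·76 = -333.062463 + 17.127914·76 = 968.658996

968.6590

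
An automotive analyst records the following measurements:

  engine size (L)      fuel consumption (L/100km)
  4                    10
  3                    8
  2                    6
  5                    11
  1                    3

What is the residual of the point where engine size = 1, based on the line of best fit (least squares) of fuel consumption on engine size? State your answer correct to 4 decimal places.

n = 5, Σx = 15, Σy = 38, Σxy = 134, Σx² = 55
Sxx = Σx² − (Σx)²/n = 55 − 45 = 10
Sxy = Σxy − (Σx)(Σy)/n = 134 − 114 = 20
b = Sxy/Sxx = 20/10 = 2
a = ȳ − b·x̄ = 7.6 − 2·3 = 1.6
ŷ(1) = 1.6 + 2·1 = 3.6
residual = y − ŷ = 3 − 3.6 = -0.6

-0.6000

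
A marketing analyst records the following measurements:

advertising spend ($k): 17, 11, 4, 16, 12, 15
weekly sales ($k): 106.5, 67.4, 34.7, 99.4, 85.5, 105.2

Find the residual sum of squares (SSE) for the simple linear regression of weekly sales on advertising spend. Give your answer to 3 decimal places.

158.523

n = 6, Σx = 75, Σy = 498.7, Σxy = 6885.1, Σx² = 1051, Σy² = 45346.75
Sxx = Σx² − (Σx)²/n = 1051 − 937.5 = 113.5
Sxy = Σxy − (Σx)(Σy)/n = 6885.1 − 6233.75 = 651.35
Syy = Σy² − (Σy)²/n = 45346.75 − 41450.281667 = 3896.468333
b = Sxy/Sxx = 651.35/113.5 = 5.738767
SSE = Syy − b·Sxy = 3896.468333 − 5.738767·651.35 = 158.522761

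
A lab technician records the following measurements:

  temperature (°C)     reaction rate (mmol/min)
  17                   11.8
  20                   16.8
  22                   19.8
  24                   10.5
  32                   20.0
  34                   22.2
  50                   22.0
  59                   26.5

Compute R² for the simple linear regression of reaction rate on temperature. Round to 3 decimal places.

n = 8, Σx = 258, Σy = 149.6, Σxy = 5282.5, Σx² = 9910, Σy² = 3002.86
Sxx = Σx² − (Σx)²/n = 9910 − 8320.5 = 1589.5
Sxy = Σxy − (Σx)(Σy)/n = 5282.5 − 4824.6 = 457.9
Syy = Σy² − (Σy)²/n = 3002.86 − 2797.52 = 205.34
R² = Sxy²/(Sxx·Syy) = (457.9)²/(1589.5·205.34) = 0.642402

0.642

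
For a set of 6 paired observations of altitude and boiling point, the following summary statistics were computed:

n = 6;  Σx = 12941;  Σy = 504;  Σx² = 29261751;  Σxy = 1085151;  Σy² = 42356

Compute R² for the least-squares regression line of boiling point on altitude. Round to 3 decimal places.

0.133

Sxx = Σx² − (Σx)²/n = 29261751 − 27911580.166667 = 1350170.833333
Sxy = Σxy − (Σx)(Σy)/n = 1085151 − 1087044 = -1893
Syy = Σy² − (Σy)²/n = 42356 − 42336 = 20
R² = Sxy²/(Sxx·Syy) = (-1893)²/(1350170.833333·20) = 0.132704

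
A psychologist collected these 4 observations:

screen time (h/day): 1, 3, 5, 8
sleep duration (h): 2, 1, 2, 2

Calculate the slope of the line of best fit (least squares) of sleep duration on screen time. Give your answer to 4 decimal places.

0.0467

n = 4, Σx = 17, Σy = 7, Σxy = 31, Σx² = 99
Sxx = Σx² − (Σx)²/n = 99 − 72.25 = 26.75
Sxy = Σxy − (Σx)(Σy)/n = 31 − 29.75 = 1.25
b = Sxy/Sxx = 1.25/26.75 = 0.046729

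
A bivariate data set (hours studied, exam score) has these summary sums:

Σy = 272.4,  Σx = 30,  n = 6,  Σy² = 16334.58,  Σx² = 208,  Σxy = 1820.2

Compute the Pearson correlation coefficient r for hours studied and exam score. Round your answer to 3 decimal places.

Sxx = Σx² − (Σx)²/n = 208 − 150 = 58
Sxy = Σxy − (Σx)(Σy)/n = 1820.2 − 1362 = 458.2
Syy = Σy² − (Σy)²/n = 16334.58 − 12366.96 = 3967.62
r = Sxy/√(Sxx·Syy) = 458.2/√(230121.96) = 458.2/479.710288 = 0.955160

0.955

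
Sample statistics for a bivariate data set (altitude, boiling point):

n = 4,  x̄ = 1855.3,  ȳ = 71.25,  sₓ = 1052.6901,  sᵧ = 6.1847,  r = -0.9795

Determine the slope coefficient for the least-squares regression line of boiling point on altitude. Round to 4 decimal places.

-0.0058

b = r · sᵧ/sₓ = -0.9795 · 6.1847/1052.6901 = -0.005755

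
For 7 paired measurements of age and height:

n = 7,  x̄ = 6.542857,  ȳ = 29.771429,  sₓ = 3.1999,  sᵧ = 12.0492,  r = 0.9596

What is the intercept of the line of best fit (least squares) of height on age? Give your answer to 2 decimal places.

6.13

b = r · sᵧ/sₓ = 0.9596 · 12.0492/3.1999 = 3.613367
a = ȳ − b·x̄ = 29.771429 − 3.613367·6.542857 = 6.129687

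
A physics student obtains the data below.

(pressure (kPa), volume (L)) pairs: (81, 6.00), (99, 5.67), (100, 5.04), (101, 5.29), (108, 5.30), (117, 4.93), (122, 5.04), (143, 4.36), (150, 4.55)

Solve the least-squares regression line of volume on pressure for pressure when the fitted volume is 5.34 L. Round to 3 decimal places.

n = 9, Σx = 1021, Σy = 46.18, Σxy = 5155.69, Σx² = 119749
Sxx = Σx² − (Σx)²/n = 119749 − 115826.777778 = 3922.222222
Sxy = Σxy − (Σx)(Σy)/n = 5155.69 − 5238.864444 = -83.174444
b = Sxy/Sxx = -83.174444/3922.222222 = -0.021206
a = ȳ − b·x̄ = 5.131111 − (-0.021206)·113.444444 = 7.536808
Set a + b·x = 5.34: x = (5.34 − 7.536808) / (-0.021206) = 103.593959

103.594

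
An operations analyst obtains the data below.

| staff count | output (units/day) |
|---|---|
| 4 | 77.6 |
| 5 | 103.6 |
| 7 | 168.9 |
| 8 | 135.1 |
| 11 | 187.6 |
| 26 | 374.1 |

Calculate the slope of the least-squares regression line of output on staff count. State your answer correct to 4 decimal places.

12.8107

n = 6, Σx = 61, Σy = 1046.9, Σxy = 14881.7, Σx² = 951
Sxx = Σx² − (Σx)²/n = 951 − 620.166667 = 330.833333
Sxy = Σxy − (Σx)(Σy)/n = 14881.7 − 10643.483333 = 4238.216667
b = Sxy/Sxx = 4238.216667/330.833333 = 12.810730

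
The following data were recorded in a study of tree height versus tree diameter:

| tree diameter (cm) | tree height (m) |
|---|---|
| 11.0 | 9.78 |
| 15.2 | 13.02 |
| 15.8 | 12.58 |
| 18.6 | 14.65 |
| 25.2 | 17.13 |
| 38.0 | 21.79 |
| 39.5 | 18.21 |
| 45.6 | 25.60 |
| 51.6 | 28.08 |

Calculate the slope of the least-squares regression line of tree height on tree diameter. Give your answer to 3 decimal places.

0.401

n = 9, Σx = 260.5, Σy = 160.84, Σxy = 5372.017, Σx² = 9328.85
Sxx = Σx² − (Σx)²/n = 9328.85 − 7540.027778 = 1788.822222
Sxy = Σxy − (Σx)(Σy)/n = 5372.017 − 4655.424444 = 716.592556
b = Sxy/Sxx = 716.592556/1788.822222 = 0.400595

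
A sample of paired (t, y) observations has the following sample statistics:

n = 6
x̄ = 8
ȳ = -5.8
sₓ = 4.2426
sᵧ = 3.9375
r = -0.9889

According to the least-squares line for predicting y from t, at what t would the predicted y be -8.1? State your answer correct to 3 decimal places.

b = r · sᵧ/sₓ = -0.9889 · 3.9375/4.2426 = -0.917785
a = ȳ − b·x̄ = -5.8 − (-0.917785)·8 = 1.542278
Set a + b·x = -8.1: x = (-8.1 − 1.542278) / (-0.917785) = 10.506034

10.506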